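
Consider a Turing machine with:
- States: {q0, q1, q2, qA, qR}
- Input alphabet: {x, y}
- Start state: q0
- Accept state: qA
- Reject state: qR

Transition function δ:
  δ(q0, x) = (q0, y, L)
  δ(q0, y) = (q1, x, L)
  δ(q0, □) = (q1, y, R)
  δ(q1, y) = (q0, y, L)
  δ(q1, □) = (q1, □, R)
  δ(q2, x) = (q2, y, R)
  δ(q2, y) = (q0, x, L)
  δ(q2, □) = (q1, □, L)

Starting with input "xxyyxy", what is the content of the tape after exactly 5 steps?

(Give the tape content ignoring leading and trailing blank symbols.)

Execution trace:
Initial: [q0]xxyyxy
Step 1: δ(q0, x) = (q0, y, L) → [q0]□yxyyxy
Step 2: δ(q0, □) = (q1, y, R) → y[q1]yxyyxy
Step 3: δ(q1, y) = (q0, y, L) → [q0]yyxyyxy
Step 4: δ(q0, y) = (q1, x, L) → [q1]□xyxyyxy
Step 5: δ(q1, □) = (q1, □, R) → □[q1]xyxyyxy

No transition is defined for δ(q1, x). By convention the machine halts and rejects.

After 5 steps, the tape (ignoring leading/trailing blanks) is: xyxyyxy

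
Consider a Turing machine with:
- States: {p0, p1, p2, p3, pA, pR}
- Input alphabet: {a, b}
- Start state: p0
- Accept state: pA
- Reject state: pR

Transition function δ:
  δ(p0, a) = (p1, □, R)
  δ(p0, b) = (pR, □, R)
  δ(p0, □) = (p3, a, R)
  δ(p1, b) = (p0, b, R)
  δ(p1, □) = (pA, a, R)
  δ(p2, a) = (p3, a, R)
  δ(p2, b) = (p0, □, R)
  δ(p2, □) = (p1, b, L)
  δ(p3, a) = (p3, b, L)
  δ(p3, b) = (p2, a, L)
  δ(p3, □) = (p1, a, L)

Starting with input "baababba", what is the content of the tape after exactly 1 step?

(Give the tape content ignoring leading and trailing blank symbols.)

Execution trace:
Initial: [p0]baababba
Step 1: δ(p0, b) = (pR, □, R) → □[pR]aababba

The machine reaches the reject state pR and halts.

After 1 step, the tape (ignoring leading/trailing blanks) is: aababba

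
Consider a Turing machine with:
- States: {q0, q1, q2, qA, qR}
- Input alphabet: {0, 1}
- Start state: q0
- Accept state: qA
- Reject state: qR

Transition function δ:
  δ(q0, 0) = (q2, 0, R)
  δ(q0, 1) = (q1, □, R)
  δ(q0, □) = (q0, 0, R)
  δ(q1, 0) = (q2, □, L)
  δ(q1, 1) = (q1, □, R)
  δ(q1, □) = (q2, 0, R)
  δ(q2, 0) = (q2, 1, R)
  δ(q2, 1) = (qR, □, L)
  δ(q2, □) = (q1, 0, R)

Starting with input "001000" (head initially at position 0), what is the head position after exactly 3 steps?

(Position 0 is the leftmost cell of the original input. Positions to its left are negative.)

Execution trace (head position shown):
Step 0: [q0]001000  (head at position 0)
Step 1: move right → 0[q2]01000  (head at position 1)
Step 2: move right → 01[q2]1000  (head at position 2)
Step 3: move left → 0[qR]1□000  (head at position 1)

After 3 steps, the head is at position 1.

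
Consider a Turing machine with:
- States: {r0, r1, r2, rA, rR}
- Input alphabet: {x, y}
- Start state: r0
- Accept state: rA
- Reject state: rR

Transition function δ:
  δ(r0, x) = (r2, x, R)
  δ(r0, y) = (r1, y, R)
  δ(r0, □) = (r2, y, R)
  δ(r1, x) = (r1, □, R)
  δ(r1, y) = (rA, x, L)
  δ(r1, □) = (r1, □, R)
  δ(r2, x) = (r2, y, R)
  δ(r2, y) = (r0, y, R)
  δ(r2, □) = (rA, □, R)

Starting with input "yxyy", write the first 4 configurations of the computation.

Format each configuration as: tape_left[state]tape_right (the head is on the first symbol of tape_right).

Transitions applied:
Step 1: δ(r0, y) = (r1, y, R)
Step 2: δ(r1, x) = (r1, □, R)
Step 3: δ(r1, y) = (rA, x, L)

The first 4 configurations are:
[r0]yxyy ⊢ y[r1]xyy ⊢ y□[r1]yy ⊢ y[rA]□xy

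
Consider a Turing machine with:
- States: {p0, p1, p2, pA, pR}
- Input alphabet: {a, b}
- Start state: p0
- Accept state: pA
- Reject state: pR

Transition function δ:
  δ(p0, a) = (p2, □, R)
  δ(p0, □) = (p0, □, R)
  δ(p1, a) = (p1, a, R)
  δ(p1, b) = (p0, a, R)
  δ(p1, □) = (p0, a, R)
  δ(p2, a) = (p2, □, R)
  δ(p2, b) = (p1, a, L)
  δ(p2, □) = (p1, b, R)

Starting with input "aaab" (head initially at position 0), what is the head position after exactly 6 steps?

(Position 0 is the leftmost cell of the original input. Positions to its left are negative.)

Execution trace (head position shown):
Step 0: [p0]aaab  (head at position 0)
Step 1: move right → □[p2]aab  (head at position 1)
Step 2: move right → □□[p2]ab  (head at position 2)
Step 3: move right → □□□[p2]b  (head at position 3)
Step 4: move left → □□[p1]□a  (head at position 2)
Step 5: move right → □□a[p0]a  (head at position 3)
Step 6: move right → □□a□[p2]□  (head at position 4)

After 6 steps, the head is at position 4.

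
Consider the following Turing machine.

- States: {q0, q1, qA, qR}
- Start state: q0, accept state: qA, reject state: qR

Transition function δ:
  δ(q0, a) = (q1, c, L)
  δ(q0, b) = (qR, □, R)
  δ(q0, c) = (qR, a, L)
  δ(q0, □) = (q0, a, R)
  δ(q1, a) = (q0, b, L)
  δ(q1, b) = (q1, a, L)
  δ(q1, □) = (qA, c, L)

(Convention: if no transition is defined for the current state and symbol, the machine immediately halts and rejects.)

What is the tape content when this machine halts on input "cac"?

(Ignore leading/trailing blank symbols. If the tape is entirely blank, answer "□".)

Execution trace:
Initial: [q0]cac
Step 1: δ(q0, c) = (qR, a, L) → [qR]□aac

The machine reaches the reject state qR and halts.

Final tape (ignoring leading/trailing blanks): aac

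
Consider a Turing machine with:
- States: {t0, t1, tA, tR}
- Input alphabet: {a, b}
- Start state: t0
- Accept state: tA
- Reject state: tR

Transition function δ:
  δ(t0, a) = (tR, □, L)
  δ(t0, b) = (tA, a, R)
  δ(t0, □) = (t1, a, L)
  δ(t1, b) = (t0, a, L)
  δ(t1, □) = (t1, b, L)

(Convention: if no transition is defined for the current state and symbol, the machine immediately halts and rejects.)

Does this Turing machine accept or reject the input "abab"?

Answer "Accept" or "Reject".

Execution trace:
Initial: [t0]abab
Step 1: δ(t0, a) = (tR, □, L) → [tR]□□bab

The machine reaches the reject state tR and halts.

Answer: Reject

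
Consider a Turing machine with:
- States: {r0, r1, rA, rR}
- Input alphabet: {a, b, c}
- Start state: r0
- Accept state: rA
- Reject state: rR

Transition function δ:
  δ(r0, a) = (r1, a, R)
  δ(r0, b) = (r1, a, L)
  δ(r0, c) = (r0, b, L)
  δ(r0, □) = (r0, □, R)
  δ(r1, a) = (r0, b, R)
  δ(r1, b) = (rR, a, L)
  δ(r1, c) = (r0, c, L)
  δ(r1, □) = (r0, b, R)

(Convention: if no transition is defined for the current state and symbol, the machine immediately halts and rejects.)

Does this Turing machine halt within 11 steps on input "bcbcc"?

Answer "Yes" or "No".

Execution trace:
Initial: [r0]bcbcc
Step 1: δ(r0, b) = (r1, a, L) → [r1]□acbcc
Step 2: δ(r1, □) = (r0, b, R) → b[r0]acbcc
Step 3: δ(r0, a) = (r1, a, R) → ba[r1]cbcc
Step 4: δ(r1, c) = (r0, c, L) → b[r0]acbcc
Step 5: δ(r0, a) = (r1, a, R) → ba[r1]cbcc
Step 6: δ(r1, c) = (r0, c, L) → b[r0]acbcc
Step 7: δ(r0, a) = (r1, a, R) → ba[r1]cbcc
Step 8: δ(r1, c) = (r0, c, L) → b[r0]acbcc
Step 9: δ(r0, a) = (r1, a, R) → ba[r1]cbcc
Step 10: δ(r1, c) = (r0, c, L) → b[r0]acbcc
Step 11: δ(r0, a) = (r1, a, R) → ba[r1]cbcc

The machine has not reached a halting state after 11 steps.
The machine did not halt within the 11-step bound.

Answer: No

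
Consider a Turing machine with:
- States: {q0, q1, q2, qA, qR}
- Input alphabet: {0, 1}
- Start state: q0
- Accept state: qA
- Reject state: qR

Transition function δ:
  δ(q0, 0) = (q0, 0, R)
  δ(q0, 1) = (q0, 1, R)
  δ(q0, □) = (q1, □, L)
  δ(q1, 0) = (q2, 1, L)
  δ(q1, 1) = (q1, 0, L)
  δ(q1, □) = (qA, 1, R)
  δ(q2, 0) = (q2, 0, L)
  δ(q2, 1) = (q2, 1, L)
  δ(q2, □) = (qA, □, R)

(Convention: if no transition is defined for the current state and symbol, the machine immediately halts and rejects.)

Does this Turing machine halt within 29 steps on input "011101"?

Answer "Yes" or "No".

Execution trace:
Initial: [q0]011101
Step 1: δ(q0, 0) = (q0, 0, R) → 0[q0]11101
Step 2: δ(q0, 1) = (q0, 1, R) → 01[q0]1101
Step 3: δ(q0, 1) = (q0, 1, R) → 011[q0]101
Step 4: δ(q0, 1) = (q0, 1, R) → 0111[q0]01
Step 5: δ(q0, 0) = (q0, 0, R) → 01110[q0]1
Step 6: δ(q0, 1) = (q0, 1, R) → 011101[q0]□
Step 7: δ(q0, □) = (q1, □, L) → 01110[q1]1□
Step 8: δ(q1, 1) = (q1, 0, L) → 0111[q1]00□
Step 9: δ(q1, 0) = (q2, 1, L) → 011[q2]110□
Step 10: δ(q2, 1) = (q2, 1, L) → 01[q2]1110□
Step 11: δ(q2, 1) = (q2, 1, L) → 0[q2]11110□
Step 12: δ(q2, 1) = (q2, 1, L) → [q2]011110□
Step 13: δ(q2, 0) = (q2, 0, L) → [q2]□011110□
Step 14: δ(q2, □) = (qA, □, R) → □[qA]011110□

The machine reaches the accept state qA and halts.
The machine halted after 14 steps (within the 29-step bound).

Answer: Yes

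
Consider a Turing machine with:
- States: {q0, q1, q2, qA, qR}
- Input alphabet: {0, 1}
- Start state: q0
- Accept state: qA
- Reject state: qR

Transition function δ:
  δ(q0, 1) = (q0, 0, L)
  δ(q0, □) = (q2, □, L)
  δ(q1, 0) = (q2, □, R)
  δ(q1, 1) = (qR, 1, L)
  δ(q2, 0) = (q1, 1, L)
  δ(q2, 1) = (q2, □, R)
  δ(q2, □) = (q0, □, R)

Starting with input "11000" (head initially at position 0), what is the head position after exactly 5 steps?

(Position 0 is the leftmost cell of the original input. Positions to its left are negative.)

Execution trace (head position shown):
Step 0: [q0]11000  (head at position 0)
Step 1: move left → [q0]□01000  (head at position -1)
Step 2: move left → [q2]□□01000  (head at position -2)
Step 3: move right → □[q0]□01000  (head at position -1)
Step 4: move left → [q2]□□01000  (head at position -2)
Step 5: move right → □[q0]□01000  (head at position -1)

After 5 steps, the head is at position -1.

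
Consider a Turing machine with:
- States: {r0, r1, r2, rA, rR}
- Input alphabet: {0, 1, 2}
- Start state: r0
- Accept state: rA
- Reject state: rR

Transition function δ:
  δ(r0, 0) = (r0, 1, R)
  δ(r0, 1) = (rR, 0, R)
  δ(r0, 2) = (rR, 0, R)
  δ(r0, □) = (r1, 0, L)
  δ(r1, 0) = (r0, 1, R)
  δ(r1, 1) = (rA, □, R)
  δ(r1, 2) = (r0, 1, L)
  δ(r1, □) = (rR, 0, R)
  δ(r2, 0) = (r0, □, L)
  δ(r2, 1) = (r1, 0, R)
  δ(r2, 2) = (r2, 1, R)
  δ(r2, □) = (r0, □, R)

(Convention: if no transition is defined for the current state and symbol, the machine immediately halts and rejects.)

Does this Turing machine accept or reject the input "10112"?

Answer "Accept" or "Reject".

Execution trace:
Initial: [r0]10112
Step 1: δ(r0, 1) = (rR, 0, R) → 0[rR]0112

The machine reaches the reject state rR and halts.

Answer: Reject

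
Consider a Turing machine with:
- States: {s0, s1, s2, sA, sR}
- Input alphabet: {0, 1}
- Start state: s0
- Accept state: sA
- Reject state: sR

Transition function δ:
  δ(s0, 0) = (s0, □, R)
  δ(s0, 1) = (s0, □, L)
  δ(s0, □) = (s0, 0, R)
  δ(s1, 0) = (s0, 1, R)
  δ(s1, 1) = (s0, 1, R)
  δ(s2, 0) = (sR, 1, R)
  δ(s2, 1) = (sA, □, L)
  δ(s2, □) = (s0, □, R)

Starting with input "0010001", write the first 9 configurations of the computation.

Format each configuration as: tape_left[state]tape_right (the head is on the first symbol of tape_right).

Transitions applied:
Step 1: δ(s0, 0) = (s0, □, R)
Step 2: δ(s0, 0) = (s0, □, R)
Step 3: δ(s0, 1) = (s0, □, L)
Step 4: δ(s0, □) = (s0, 0, R)
Step 5: δ(s0, □) = (s0, 0, R)
Step 6: δ(s0, 0) = (s0, □, R)
Step 7: δ(s0, 0) = (s0, □, R)
Step 8: δ(s0, 0) = (s0, □, R)

The first 9 configurations are:
[s0]0010001 ⊢ □[s0]010001 ⊢ □□[s0]10001 ⊢ □[s0]□□0001 ⊢ □0[s0]□0001 ⊢ □00[s0]0001 ⊢ □00□[s0]001 ⊢ □00□□[s0]01 ⊢ □00□□□[s0]1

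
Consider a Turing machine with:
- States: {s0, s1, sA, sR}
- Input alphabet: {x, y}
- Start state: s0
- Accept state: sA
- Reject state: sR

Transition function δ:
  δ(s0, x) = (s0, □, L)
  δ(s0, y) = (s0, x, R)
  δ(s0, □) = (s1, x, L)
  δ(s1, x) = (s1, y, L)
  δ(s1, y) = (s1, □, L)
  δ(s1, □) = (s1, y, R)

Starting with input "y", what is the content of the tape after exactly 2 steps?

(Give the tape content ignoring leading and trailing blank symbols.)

Execution trace:
Initial: [s0]y
Step 1: δ(s0, y) = (s0, x, R) → x[s0]□
Step 2: δ(s0, □) = (s1, x, L) → [s1]xx

After 2 steps, the tape (ignoring leading/trailing blanks) is: xx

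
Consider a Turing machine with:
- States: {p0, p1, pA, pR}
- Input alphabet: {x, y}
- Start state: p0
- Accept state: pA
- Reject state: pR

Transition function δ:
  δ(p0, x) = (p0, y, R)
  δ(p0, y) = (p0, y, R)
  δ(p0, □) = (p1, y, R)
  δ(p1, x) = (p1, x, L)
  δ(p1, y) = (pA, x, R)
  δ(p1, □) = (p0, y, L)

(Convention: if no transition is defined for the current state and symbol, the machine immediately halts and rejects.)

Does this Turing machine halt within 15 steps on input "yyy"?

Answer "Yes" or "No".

Execution trace:
Initial: [p0]yyy
Step 1: δ(p0, y) = (p0, y, R) → y[p0]yy
Step 2: δ(p0, y) = (p0, y, R) → yy[p0]y
Step 3: δ(p0, y) = (p0, y, R) → yyy[p0]□
Step 4: δ(p0, □) = (p1, y, R) → yyyy[p1]□
Step 5: δ(p1, □) = (p0, y, L) → yyy[p0]yy
Step 6: δ(p0, y) = (p0, y, R) → yyyy[p0]y
Step 7: δ(p0, y) = (p0, y, R) → yyyyy[p0]□
Step 8: δ(p0, □) = (p1, y, R) → yyyyyy[p1]□
Step 9: δ(p1, □) = (p0, y, L) → yyyyy[p0]yy
Step 10: δ(p0, y) = (p0, y, R) → yyyyyy[p0]y
Step 11: δ(p0, y) = (p0, y, R) → yyyyyyy[p0]□
Step 12: δ(p0, □) = (p1, y, R) → yyyyyyyy[p1]□
Step 13: δ(p1, □) = (p0, y, L) → yyyyyyy[p0]yy
Step 14: δ(p0, y) = (p0, y, R) → yyyyyyyy[p0]y
Step 15: δ(p0, y) = (p0, y, R) → yyyyyyyyy[p0]□

The machine has not reached a halting state after 15 steps.
The machine did not halt within the 15-step bound.

Answer: No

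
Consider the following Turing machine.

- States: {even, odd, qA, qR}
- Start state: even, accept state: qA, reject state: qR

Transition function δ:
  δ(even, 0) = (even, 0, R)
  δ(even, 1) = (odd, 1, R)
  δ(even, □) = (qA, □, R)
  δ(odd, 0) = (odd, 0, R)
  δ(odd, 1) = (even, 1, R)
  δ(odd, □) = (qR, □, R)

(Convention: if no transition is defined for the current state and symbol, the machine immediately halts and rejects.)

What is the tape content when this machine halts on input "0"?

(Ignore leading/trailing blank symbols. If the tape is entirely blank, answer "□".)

Execution trace:
Initial: [even]0
Step 1: δ(even, 0) = (even, 0, R) → 0[even]□
Step 2: δ(even, □) = (qA, □, R) → 0□[qA]□

The machine reaches the accept state qA and halts.

Final tape (ignoring leading/trailing blanks): 0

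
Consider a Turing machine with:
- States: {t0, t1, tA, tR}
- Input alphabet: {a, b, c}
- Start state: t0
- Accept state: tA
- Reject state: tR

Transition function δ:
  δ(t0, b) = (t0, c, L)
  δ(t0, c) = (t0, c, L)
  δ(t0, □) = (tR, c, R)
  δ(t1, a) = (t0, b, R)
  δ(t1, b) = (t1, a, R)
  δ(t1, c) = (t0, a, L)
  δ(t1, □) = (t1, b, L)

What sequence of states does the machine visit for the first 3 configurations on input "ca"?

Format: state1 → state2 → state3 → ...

Execution trace:
Initial: [t0]ca
Step 1: δ(t0, c) = (t0, c, L) → [t0]□ca
Step 2: δ(t0, □) = (tR, c, R) → c[tR]ca

The machine reaches the reject state tR and halts.

State sequence: t0 → t0 → tR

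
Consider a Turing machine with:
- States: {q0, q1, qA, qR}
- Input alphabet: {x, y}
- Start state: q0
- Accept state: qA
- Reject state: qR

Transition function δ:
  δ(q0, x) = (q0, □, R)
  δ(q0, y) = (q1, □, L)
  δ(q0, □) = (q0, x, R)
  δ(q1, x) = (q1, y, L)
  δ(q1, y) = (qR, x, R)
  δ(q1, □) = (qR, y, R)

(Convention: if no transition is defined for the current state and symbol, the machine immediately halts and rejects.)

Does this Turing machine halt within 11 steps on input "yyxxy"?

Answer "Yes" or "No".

Execution trace:
Initial: [q0]yyxxy
Step 1: δ(q0, y) = (q1, □, L) → [q1]□□yxxy
Step 2: δ(q1, □) = (qR, y, R) → y[qR]□yxxy

The machine reaches the reject state qR and halts.
The machine halted after 2 steps (within the 11-step bound).

Answer: Yes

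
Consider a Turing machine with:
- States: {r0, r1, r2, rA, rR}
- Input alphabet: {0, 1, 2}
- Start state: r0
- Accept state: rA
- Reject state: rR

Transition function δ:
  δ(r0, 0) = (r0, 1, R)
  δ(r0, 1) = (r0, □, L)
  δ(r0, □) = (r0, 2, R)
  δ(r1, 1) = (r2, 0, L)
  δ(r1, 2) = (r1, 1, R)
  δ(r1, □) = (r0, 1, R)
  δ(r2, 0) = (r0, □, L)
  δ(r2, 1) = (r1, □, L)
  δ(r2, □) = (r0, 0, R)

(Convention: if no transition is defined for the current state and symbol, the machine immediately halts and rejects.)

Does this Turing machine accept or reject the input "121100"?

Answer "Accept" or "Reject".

Execution trace:
Initial: [r0]121100
Step 1: δ(r0, 1) = (r0, □, L) → [r0]□□21100
Step 2: δ(r0, □) = (r0, 2, R) → 2[r0]□21100
Step 3: δ(r0, □) = (r0, 2, R) → 22[r0]21100

No transition is defined for δ(r0, 2). By convention the machine halts and rejects.

Answer: Reject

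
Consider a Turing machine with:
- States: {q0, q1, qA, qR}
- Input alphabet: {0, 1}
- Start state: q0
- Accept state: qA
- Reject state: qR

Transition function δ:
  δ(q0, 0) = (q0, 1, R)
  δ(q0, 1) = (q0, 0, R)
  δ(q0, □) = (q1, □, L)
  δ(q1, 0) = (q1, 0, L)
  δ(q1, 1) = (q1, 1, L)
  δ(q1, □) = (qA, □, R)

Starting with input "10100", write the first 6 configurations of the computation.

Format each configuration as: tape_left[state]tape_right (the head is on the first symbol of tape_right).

Transitions applied:
Step 1: δ(q0, 1) = (q0, 0, R)
Step 2: δ(q0, 0) = (q0, 1, R)
Step 3: δ(q0, 1) = (q0, 0, R)
Step 4: δ(q0, 0) = (q0, 1, R)
Step 5: δ(q0, 0) = (q0, 1, R)

The first 6 configurations are:
[q0]10100 ⊢ 0[q0]0100 ⊢ 01[q0]100 ⊢ 010[q0]00 ⊢ 0101[q0]0 ⊢ 01011[q0]□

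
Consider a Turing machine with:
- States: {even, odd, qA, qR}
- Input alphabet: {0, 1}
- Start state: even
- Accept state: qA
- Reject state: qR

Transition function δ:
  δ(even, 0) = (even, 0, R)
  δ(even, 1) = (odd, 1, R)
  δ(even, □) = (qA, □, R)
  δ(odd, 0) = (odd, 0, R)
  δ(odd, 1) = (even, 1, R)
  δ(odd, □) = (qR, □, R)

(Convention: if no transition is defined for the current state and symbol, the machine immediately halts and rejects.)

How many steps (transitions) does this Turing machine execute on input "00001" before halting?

Execution trace:
Initial: [even]00001
Step 1: δ(even, 0) = (even, 0, R) → 0[even]0001
Step 2: δ(even, 0) = (even, 0, R) → 00[even]001
Step 3: δ(even, 0) = (even, 0, R) → 000[even]01
Step 4: δ(even, 0) = (even, 0, R) → 0000[even]1
Step 5: δ(even, 1) = (odd, 1, R) → 00001[odd]□
Step 6: δ(odd, □) = (qR, □, R) → 00001□[qR]□

The machine reaches the reject state qR and halts.

The machine executed 6 steps before halting.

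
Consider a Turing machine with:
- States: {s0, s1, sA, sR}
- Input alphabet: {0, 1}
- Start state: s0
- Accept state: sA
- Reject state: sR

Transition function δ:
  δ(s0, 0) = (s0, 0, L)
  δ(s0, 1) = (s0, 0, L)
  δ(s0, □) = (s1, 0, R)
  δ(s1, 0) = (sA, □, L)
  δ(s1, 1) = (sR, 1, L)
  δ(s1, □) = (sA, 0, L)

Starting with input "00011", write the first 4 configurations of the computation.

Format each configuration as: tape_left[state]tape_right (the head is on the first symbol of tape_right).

Transitions applied:
Step 1: δ(s0, 0) = (s0, 0, L)
Step 2: δ(s0, □) = (s1, 0, R)
Step 3: δ(s1, 0) = (sA, □, L)

The first 4 configurations are:
[s0]00011 ⊢ [s0]□00011 ⊢ 0[s1]00011 ⊢ [sA]0□0011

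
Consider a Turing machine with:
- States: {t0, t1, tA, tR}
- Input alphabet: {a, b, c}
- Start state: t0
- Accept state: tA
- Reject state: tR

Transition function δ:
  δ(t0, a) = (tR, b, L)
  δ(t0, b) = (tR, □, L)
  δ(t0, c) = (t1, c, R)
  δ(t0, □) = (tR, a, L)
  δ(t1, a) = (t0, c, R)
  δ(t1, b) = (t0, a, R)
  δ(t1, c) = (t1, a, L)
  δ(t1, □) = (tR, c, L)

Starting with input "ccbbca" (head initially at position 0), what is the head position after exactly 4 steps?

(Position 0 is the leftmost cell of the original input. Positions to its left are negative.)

Execution trace (head position shown):
Step 0: [t0]ccbbca  (head at position 0)
Step 1: move right → c[t1]cbbca  (head at position 1)
Step 2: move left → [t1]cabbca  (head at position 0)
Step 3: move left → [t1]□aabbca  (head at position -1)
Step 4: move left → [tR]□caabbca  (head at position -2)

After 4 steps, the head is at position -2.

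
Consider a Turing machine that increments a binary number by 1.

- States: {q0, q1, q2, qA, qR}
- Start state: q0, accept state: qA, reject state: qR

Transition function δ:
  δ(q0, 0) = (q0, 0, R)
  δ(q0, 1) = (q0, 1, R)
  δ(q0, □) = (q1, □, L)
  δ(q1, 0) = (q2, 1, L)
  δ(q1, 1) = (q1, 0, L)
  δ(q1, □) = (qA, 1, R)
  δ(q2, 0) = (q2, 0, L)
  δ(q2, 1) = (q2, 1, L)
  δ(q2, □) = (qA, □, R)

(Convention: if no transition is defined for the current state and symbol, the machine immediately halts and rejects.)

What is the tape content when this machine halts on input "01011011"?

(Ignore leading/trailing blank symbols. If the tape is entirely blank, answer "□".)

Execution trace:
Initial: [q0]01011011
Step 1: δ(q0, 0) = (q0, 0, R) → 0[q0]1011011
Step 2: δ(q0, 1) = (q0, 1, R) → 01[q0]011011
Step 3: δ(q0, 0) = (q0, 0, R) → 010[q0]11011
Step 4: δ(q0, 1) = (q0, 1, R) → 0101[q0]1011
Step 5: δ(q0, 1) = (q0, 1, R) → 01011[q0]011
Step 6: δ(q0, 0) = (q0, 0, R) → 010110[q0]11
Step 7: δ(q0, 1) = (q0, 1, R) → 0101101[q0]1
Step 8: δ(q0, 1) = (q0, 1, R) → 01011011[q0]□
Step 9: δ(q0, □) = (q1, □, L) → 0101101[q1]1□
Step 10: δ(q1, 1) = (q1, 0, L) → 010110[q1]10□
Step 11: δ(q1, 1) = (q1, 0, L) → 01011[q1]000□
Step 12: δ(q1, 0) = (q2, 1, L) → 0101[q2]1100□
Step 13: δ(q2, 1) = (q2, 1, L) → 010[q2]11100□
Step 14: δ(q2, 1) = (q2, 1, L) → 01[q2]011100□
Step 15: δ(q2, 0) = (q2, 0, L) → 0[q2]1011100□
Step 16: δ(q2, 1) = (q2, 1, L) → [q2]01011100□
Step 17: δ(q2, 0) = (q2, 0, L) → [q2]□01011100□
Step 18: δ(q2, □) = (qA, □, R) → □[qA]01011100□

The machine reaches the accept state qA and halts.

Final tape (ignoring leading/trailing blanks): 01011100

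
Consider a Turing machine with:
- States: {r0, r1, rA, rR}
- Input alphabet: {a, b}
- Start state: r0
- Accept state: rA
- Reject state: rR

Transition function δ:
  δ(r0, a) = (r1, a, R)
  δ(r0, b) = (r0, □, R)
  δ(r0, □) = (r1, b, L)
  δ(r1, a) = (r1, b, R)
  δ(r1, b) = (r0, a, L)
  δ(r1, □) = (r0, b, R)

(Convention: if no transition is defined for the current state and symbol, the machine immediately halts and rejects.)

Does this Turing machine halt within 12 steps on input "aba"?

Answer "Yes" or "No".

Execution trace:
Initial: [r0]aba
Step 1: δ(r0, a) = (r1, a, R) → a[r1]ba
Step 2: δ(r1, b) = (r0, a, L) → [r0]aaa
Step 3: δ(r0, a) = (r1, a, R) → a[r1]aa
Step 4: δ(r1, a) = (r1, b, R) → ab[r1]a
Step 5: δ(r1, a) = (r1, b, R) → abb[r1]□
Step 6: δ(r1, □) = (r0, b, R) → abbb[r0]□
Step 7: δ(r0, □) = (r1, b, L) → abb[r1]bb
Step 8: δ(r1, b) = (r0, a, L) → ab[r0]bab
Step 9: δ(r0, b) = (r0, □, R) → ab□[r0]ab
Step 10: δ(r0, a) = (r1, a, R) → ab□a[r1]b
Step 11: δ(r1, b) = (r0, a, L) → ab□[r0]aa
Step 12: δ(r0, a) = (r1, a, R) → ab□a[r1]a

The machine has not reached a halting state after 12 steps.
The machine did not halt within the 12-step bound.

Answer: No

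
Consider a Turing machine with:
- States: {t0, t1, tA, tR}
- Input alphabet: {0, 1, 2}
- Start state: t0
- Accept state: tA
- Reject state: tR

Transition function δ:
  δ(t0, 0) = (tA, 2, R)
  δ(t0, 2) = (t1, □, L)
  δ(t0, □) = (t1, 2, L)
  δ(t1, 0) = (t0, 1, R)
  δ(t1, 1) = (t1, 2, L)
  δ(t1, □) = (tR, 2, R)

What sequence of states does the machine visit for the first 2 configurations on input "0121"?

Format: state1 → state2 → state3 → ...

Execution trace:
Initial: [t0]0121
Step 1: δ(t0, 0) = (tA, 2, R) → 2[tA]121

The machine reaches the accept state tA and halts.

State sequence: t0 → tA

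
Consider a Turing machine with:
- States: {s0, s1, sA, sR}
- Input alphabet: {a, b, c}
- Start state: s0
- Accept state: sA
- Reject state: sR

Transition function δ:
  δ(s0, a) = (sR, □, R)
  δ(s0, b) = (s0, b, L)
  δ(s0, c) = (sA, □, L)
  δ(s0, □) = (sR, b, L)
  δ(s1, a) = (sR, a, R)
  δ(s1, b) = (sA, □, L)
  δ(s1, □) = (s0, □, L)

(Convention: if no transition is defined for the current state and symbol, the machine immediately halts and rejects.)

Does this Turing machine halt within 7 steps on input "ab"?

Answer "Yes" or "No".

Execution trace:
Initial: [s0]ab
Step 1: δ(s0, a) = (sR, □, R) → □[sR]b

The machine reaches the reject state sR and halts.
The machine halted after 1 step (within the 7-step bound).

Answer: Yes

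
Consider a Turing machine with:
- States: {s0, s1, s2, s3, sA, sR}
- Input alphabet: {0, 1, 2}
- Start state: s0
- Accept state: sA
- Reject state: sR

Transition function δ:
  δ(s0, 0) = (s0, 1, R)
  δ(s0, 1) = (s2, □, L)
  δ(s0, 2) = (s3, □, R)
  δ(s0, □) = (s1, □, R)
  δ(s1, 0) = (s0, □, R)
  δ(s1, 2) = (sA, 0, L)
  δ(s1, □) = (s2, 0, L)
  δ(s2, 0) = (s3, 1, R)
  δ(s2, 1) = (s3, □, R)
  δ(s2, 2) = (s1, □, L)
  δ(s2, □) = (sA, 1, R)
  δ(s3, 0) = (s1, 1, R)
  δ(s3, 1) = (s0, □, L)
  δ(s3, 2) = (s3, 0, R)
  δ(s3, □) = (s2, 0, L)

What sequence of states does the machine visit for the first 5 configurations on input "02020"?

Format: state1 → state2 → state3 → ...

Execution trace:
Initial: [s0]02020
Step 1: δ(s0, 0) = (s0, 1, R) → 1[s0]2020
Step 2: δ(s0, 2) = (s3, □, R) → 1□[s3]020
Step 3: δ(s3, 0) = (s1, 1, R) → 1□1[s1]20
Step 4: δ(s1, 2) = (sA, 0, L) → 1□[sA]100

The machine reaches the accept state sA and halts.

State sequence: s0 → s0 → s3 → s1 → sA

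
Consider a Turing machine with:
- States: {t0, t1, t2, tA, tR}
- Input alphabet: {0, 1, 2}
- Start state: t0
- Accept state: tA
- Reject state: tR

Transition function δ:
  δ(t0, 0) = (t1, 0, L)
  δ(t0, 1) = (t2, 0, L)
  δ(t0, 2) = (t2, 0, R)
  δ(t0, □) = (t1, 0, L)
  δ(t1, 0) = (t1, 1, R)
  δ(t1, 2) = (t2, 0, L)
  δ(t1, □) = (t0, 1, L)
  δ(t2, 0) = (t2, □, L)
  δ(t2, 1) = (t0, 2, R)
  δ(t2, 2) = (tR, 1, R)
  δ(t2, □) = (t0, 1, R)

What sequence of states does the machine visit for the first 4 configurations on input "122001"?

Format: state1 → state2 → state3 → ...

Execution trace:
Initial: [t0]122001
Step 1: δ(t0, 1) = (t2, 0, L) → [t2]□022001
Step 2: δ(t2, □) = (t0, 1, R) → 1[t0]022001
Step 3: δ(t0, 0) = (t1, 0, L) → [t1]1022001

No transition is defined for δ(t1, 1). By convention the machine halts and rejects.

State sequence: t0 → t2 → t0 → t1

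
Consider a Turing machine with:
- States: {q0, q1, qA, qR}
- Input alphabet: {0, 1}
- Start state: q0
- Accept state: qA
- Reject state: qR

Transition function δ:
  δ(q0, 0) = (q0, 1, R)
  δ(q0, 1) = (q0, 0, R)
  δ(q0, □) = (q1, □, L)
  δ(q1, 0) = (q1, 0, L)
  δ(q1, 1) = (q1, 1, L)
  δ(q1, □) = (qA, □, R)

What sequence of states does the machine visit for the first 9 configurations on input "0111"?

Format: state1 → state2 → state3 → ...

Execution trace:
Initial: [q0]0111
Step 1: δ(q0, 0) = (q0, 1, R) → 1[q0]111
Step 2: δ(q0, 1) = (q0, 0, R) → 10[q0]11
Step 3: δ(q0, 1) = (q0, 0, R) → 100[q0]1
Step 4: δ(q0, 1) = (q0, 0, R) → 1000[q0]□
Step 5: δ(q0, □) = (q1, □, L) → 100[q1]0□
Step 6: δ(q1, 0) = (q1, 0, L) → 10[q1]00□
Step 7: δ(q1, 0) = (q1, 0, L) → 1[q1]000□
Step 8: δ(q1, 0) = (q1, 0, L) → [q1]1000□

State sequence: q0 → q0 → q0 → q0 → q0 → q1 → q1 → q1 → q1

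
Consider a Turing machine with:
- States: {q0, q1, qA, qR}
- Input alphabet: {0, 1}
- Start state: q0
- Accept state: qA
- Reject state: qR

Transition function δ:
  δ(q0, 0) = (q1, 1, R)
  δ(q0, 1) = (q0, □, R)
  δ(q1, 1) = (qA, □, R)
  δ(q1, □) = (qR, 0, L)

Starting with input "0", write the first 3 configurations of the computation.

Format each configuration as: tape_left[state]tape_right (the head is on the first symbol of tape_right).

Transitions applied:
Step 1: δ(q0, 0) = (q1, 1, R)
Step 2: δ(q1, □) = (qR, 0, L)

The first 3 configurations are:
[q0]0 ⊢ 1[q1]□ ⊢ [qR]10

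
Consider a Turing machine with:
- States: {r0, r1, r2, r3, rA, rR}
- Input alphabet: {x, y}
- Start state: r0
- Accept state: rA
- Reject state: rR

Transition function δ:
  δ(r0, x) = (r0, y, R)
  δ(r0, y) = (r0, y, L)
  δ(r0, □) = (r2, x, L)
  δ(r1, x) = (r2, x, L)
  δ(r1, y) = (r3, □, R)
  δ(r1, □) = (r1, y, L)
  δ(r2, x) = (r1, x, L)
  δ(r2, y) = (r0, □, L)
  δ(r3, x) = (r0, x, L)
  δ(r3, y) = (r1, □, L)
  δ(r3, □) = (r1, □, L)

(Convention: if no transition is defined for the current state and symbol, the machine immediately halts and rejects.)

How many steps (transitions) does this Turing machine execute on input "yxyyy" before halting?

Execution trace:
Initial: [r0]yxyyy
Step 1: δ(r0, y) = (r0, y, L) → [r0]□yxyyy
Step 2: δ(r0, □) = (r2, x, L) → [r2]□xyxyyy

No transition is defined for δ(r2, □). By convention the machine halts and rejects.

The machine executed 2 steps before halting.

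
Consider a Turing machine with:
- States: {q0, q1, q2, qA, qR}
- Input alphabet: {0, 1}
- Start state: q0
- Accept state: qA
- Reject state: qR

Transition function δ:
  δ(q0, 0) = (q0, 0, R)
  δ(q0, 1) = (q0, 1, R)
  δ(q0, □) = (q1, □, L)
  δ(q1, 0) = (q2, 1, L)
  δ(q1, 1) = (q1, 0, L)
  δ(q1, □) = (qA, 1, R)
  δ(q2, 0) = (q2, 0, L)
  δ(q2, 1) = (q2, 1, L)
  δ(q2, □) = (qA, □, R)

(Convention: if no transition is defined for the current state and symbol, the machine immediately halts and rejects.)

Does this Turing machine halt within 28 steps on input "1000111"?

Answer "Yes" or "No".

Execution trace:
Initial: [q0]1000111
Step 1: δ(q0, 1) = (q0, 1, R) → 1[q0]000111
Step 2: δ(q0, 0) = (q0, 0, R) → 10[q0]00111
Step 3: δ(q0, 0) = (q0, 0, R) → 100[q0]0111
Step 4: δ(q0, 0) = (q0, 0, R) → 1000[q0]111
Step 5: δ(q0, 1) = (q0, 1, R) → 10001[q0]11
Step 6: δ(q0, 1) = (q0, 1, R) → 100011[q0]1
Step 7: δ(q0, 1) = (q0, 1, R) → 1000111[q0]□
Step 8: δ(q0, □) = (q1, □, L) → 100011[q1]1□
Step 9: δ(q1, 1) = (q1, 0, L) → 10001[q1]10□
Step 10: δ(q1, 1) = (q1, 0, L) → 1000[q1]100□
Step 11: δ(q1, 1) = (q1, 0, L) → 100[q1]0000□
Step 12: δ(q1, 0) = (q2, 1, L) → 10[q2]01000□
Step 13: δ(q2, 0) = (q2, 0, L) → 1[q2]001000□
Step 14: δ(q2, 0) = (q2, 0, L) → [q2]1001000□
Step 15: δ(q2, 1) = (q2, 1, L) → [q2]□1001000□
Step 16: δ(q2, □) = (qA, □, R) → □[qA]1001000□

The machine reaches the accept state qA and halts.
The machine halted after 16 steps (within the 28-step bound).

Answer: Yes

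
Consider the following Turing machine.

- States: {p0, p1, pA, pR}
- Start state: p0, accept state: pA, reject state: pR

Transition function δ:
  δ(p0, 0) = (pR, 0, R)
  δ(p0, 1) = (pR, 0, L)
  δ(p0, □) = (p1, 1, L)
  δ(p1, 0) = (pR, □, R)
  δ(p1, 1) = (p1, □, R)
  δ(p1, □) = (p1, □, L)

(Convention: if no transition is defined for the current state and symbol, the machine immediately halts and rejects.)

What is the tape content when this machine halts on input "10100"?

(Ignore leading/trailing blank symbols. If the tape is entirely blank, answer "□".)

Execution trace:
Initial: [p0]10100
Step 1: δ(p0, 1) = (pR, 0, L) → [pR]□00100

The machine reaches the reject state pR and halts.

Final tape (ignoring leading/trailing blanks): 00100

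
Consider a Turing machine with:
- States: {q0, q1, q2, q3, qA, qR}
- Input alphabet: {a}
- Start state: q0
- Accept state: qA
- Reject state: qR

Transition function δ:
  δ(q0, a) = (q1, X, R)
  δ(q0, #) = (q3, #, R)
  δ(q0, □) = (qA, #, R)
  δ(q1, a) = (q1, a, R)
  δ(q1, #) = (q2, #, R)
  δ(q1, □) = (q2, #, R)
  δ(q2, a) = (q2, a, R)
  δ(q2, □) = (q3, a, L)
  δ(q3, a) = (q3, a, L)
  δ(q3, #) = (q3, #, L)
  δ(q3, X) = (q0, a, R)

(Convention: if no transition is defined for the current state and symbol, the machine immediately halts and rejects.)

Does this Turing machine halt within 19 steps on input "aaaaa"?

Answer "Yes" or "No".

Execution trace:
Initial: [q0]aaaaa
Step 1: δ(q0, a) = (q1, X, R) → X[q1]aaaa
Step 2: δ(q1, a) = (q1, a, R) → Xa[q1]aaa
Step 3: δ(q1, a) = (q1, a, R) → Xaa[q1]aa
Step 4: δ(q1, a) = (q1, a, R) → Xaaa[q1]a
Step 5: δ(q1, a) = (q1, a, R) → Xaaaa[q1]□
Step 6: δ(q1, □) = (q2, #, R) → Xaaaa#[q2]□
Step 7: δ(q2, □) = (q3, a, L) → Xaaaa[q3]#a
Step 8: δ(q3, #) = (q3, #, L) → Xaaa[q3]a#a
Step 9: δ(q3, a) = (q3, a, L) → Xaa[q3]aa#a
Step 10: δ(q3, a) = (q3, a, L) → Xa[q3]aaa#a
Step 11: δ(q3, a) = (q3, a, L) → X[q3]aaaa#a
Step 12: δ(q3, a) = (q3, a, L) → [q3]Xaaaa#a
Step 13: δ(q3, X) = (q0, a, R) → a[q0]aaaa#a
Step 14: δ(q0, a) = (q1, X, R) → aX[q1]aaa#a
Step 15: δ(q1, a) = (q1, a, R) → aXa[q1]aa#a
Step 16: δ(q1, a) = (q1, a, R) → aXaa[q1]a#a
Step 17: δ(q1, a) = (q1, a, R) → aXaaa[q1]#a
Step 18: δ(q1, #) = (q2, #, R) → aXaaa#[q2]a
Step 19: δ(q2, a) = (q2, a, R) → aXaaa#a[q2]□

The machine has not reached a halting state after 19 steps.
The machine did not halt within the 19-step bound.

Answer: No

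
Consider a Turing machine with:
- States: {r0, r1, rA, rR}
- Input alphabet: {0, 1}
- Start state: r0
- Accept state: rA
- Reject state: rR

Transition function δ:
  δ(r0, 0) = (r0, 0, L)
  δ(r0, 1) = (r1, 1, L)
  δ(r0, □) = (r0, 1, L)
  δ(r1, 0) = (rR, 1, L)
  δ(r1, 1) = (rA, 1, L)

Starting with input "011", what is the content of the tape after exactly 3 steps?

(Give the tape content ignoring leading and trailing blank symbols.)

Execution trace:
Initial: [r0]011
Step 1: δ(r0, 0) = (r0, 0, L) → [r0]□011
Step 2: δ(r0, □) = (r0, 1, L) → [r0]□1011
Step 3: δ(r0, □) = (r0, 1, L) → [r0]□11011

After 3 steps, the tape (ignoring leading/trailing blanks) is: 11011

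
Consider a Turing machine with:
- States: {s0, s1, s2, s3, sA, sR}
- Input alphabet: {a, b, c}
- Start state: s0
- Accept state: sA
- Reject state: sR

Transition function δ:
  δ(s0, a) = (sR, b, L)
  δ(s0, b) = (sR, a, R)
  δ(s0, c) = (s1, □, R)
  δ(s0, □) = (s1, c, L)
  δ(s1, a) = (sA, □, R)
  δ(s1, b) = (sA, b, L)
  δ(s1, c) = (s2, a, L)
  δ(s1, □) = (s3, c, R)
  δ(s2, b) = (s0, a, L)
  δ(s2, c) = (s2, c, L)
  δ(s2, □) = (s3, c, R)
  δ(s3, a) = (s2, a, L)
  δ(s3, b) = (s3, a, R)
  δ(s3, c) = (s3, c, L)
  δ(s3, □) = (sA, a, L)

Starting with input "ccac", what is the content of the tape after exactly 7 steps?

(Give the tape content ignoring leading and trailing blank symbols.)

Execution trace:
Initial: [s0]ccac
Step 1: δ(s0, c) = (s1, □, R) → □[s1]cac
Step 2: δ(s1, c) = (s2, a, L) → [s2]□aac
Step 3: δ(s2, □) = (s3, c, R) → c[s3]aac
Step 4: δ(s3, a) = (s2, a, L) → [s2]caac
Step 5: δ(s2, c) = (s2, c, L) → [s2]□caac
Step 6: δ(s2, □) = (s3, c, R) → c[s3]caac
Step 7: δ(s3, c) = (s3, c, L) → [s3]ccaac

After 7 steps, the tape (ignoring leading/trailing blanks) is: ccaac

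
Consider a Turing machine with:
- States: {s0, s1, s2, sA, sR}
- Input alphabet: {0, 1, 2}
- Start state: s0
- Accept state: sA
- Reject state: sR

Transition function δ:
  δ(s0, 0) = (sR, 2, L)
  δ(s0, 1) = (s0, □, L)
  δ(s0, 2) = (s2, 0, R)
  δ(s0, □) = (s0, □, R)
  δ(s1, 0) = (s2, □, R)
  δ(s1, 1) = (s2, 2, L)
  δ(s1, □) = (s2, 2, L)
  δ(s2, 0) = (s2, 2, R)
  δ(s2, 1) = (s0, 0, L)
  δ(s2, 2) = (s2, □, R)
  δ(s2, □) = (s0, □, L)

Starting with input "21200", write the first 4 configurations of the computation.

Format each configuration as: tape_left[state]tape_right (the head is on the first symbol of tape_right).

Transitions applied:
Step 1: δ(s0, 2) = (s2, 0, R)
Step 2: δ(s2, 1) = (s0, 0, L)
Step 3: δ(s0, 0) = (sR, 2, L)

The first 4 configurations are:
[s0]21200 ⊢ 0[s2]1200 ⊢ [s0]00200 ⊢ [sR]□20200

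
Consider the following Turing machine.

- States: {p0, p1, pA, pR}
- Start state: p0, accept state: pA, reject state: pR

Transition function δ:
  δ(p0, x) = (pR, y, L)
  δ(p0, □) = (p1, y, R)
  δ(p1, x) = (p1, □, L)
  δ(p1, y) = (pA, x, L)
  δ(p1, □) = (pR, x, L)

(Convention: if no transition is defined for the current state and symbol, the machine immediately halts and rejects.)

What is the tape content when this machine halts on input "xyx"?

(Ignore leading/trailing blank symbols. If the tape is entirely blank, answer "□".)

Execution trace:
Initial: [p0]xyx
Step 1: δ(p0, x) = (pR, y, L) → [pR]□yyx

The machine reaches the reject state pR and halts.

Final tape (ignoring leading/trailing blanks): yyx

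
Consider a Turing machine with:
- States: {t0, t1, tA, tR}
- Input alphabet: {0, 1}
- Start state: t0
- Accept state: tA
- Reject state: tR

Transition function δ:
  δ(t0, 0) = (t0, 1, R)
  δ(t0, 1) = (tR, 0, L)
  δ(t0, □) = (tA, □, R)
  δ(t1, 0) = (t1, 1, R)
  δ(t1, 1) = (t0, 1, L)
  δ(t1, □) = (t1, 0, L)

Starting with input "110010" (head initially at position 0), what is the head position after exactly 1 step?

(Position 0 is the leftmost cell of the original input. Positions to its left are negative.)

Execution trace (head position shown):
Step 0: [t0]110010  (head at position 0)
Step 1: move left → [tR]□010010  (head at position -1)

After 1 step, the head is at position -1.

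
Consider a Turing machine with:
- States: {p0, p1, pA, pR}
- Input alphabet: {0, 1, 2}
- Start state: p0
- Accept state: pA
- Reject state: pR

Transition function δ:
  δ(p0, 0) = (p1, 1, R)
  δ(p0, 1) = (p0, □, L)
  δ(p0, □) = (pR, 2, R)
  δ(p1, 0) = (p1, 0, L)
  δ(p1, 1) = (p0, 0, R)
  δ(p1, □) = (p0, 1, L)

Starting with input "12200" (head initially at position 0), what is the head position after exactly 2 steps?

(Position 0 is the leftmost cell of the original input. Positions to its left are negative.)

Execution trace (head position shown):
Step 0: [p0]12200  (head at position 0)
Step 1: move left → [p0]□□2200  (head at position -1)
Step 2: move right → 2[pR]□2200  (head at position 0)

After 2 steps, the head is at position 0.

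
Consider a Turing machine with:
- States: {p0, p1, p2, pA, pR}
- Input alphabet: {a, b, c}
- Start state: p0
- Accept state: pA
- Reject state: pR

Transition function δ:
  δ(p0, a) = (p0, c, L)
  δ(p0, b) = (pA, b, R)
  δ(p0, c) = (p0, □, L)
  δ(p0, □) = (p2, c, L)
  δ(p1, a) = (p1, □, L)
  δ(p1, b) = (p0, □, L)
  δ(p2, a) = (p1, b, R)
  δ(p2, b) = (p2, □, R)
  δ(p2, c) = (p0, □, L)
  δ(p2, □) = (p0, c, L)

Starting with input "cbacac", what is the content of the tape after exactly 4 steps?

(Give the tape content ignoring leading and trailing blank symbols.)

Execution trace:
Initial: [p0]cbacac
Step 1: δ(p0, c) = (p0, □, L) → [p0]□□bacac
Step 2: δ(p0, □) = (p2, c, L) → [p2]□c□bacac
Step 3: δ(p2, □) = (p0, c, L) → [p0]□cc□bacac
Step 4: δ(p0, □) = (p2, c, L) → [p2]□ccc□bacac

After 4 steps, the tape (ignoring leading/trailing blanks) is: ccc□bacac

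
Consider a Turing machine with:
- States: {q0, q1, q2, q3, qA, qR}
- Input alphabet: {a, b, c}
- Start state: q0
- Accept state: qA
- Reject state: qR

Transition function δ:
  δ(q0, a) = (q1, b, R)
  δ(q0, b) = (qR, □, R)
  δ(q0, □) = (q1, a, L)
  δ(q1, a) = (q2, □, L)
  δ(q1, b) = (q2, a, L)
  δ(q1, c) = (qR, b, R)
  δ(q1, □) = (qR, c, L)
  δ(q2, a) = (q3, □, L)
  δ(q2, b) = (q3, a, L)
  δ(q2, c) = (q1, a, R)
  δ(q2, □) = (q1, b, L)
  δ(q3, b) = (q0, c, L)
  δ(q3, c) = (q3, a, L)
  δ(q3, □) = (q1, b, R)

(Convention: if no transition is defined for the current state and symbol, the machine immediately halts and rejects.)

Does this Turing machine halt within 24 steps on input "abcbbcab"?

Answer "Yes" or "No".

Execution trace:
Initial: [q0]abcbbcab
Step 1: δ(q0, a) = (q1, b, R) → b[q1]bcbbcab
Step 2: δ(q1, b) = (q2, a, L) → [q2]bacbbcab
Step 3: δ(q2, b) = (q3, a, L) → [q3]□aacbbcab
Step 4: δ(q3, □) = (q1, b, R) → b[q1]aacbbcab
Step 5: δ(q1, a) = (q2, □, L) → [q2]b□acbbcab
Step 6: δ(q2, b) = (q3, a, L) → [q3]□a□acbbcab
Step 7: δ(q3, □) = (q1, b, R) → b[q1]a□acbbcab
Step 8: δ(q1, a) = (q2, □, L) → [q2]b□□acbbcab
Step 9: δ(q2, b) = (q3, a, L) → [q3]□a□□acbbcab
Step 10: δ(q3, □) = (q1, b, R) → b[q1]a□□acbbcab
Step 11: δ(q1, a) = (q2, □, L) → [q2]b□□□acbbcab
Step 12: δ(q2, b) = (q3, a, L) → [q3]□a□□□acbbcab
Step 13: δ(q3, □) = (q1, b, R) → b[q1]a□□□acbbcab
Step 14: δ(q1, a) = (q2, □, L) → [q2]b□□□□acbbcab
Step 15: δ(q2, b) = (q3, a, L) → [q3]□a□□□□acbbcab
Step 16: δ(q3, □) = (q1, b, R) → b[q1]a□□□□acbbcab
Step 17: δ(q1, a) = (q2, □, L) → [q2]b□□□□□acbbcab
Step 18: δ(q2, b) = (q3, a, L) → [q3]□a□□□□□acbbcab
Step 19: δ(q3, □) = (q1, b, R) → b[q1]a□□□□□acbbcab
Step 20: δ(q1, a) = (q2, □, L) → [q2]b□□□□□□acbbcab
Step 21: δ(q2, b) = (q3, a, L) → [q3]□a□□□□□□acbbcab
Step 22: δ(q3, □) = (q1, b, R) → b[q1]a□□□□□□acbbcab
Step 23: δ(q1, a) = (q2, □, L) → [q2]b□□□□□□□acbbcab
Step 24: δ(q2, b) = (q3, a, L) → [q3]□a□□□□□□□acbbcab

The machine has not reached a halting state after 24 steps.
The machine did not halt within the 24-step bound.

Answer: No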